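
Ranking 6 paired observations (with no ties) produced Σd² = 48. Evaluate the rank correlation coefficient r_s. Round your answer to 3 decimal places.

-0.371

ρ = 1 − 6Σd² / [n(n²−1)] = 1 − 6×48 / (6×35)
  = 1 − 288/210 = 1 − 1.3714 ≈ -0.371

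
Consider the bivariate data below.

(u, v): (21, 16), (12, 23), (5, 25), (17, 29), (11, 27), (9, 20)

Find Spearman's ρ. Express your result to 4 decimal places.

-0.1429

Rank u: 6, 4, 1, 5, 3, 2
Rank v: 1, 3, 4, 6, 5, 2
d = rank(u) − rank(v): 5, 1, -3, -1, -2, 0; Σd² = 40
ρ = 1 − 6Σd² / [n(n²−1)] = 1 − 6×40 / (6×35) = 1 − 240/210 ≈ -0.1429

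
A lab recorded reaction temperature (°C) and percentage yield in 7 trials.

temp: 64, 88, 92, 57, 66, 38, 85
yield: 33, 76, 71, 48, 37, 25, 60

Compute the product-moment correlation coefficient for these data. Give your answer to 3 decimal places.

n = 7, Σx = 490, Σy = 350, Σx² = 36578, Σy² = 19804, Σxy = 26560
nΣxy − ΣxΣy = 185920 − 171500 = 14420
nΣx² − (Σx)² = 256046 − 240100 = 15946; nΣy² − (Σy)² = 138628 − 122500 = 16128
r = 14420 / √(15946 × 16128) = 14420 / 16036.7418 ≈ 0.899

0.899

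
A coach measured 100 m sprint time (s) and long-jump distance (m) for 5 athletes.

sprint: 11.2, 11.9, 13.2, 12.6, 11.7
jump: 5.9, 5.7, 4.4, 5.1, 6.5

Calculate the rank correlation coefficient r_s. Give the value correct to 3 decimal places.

Rank sprint: 1, 3, 5, 4, 2
Rank jump: 4, 3, 1, 2, 5
d = rank(sprint) − rank(jump): -3, 0, 4, 2, -3; Σd² = 38
ρ = 1 − 6Σd² / [n(n²−1)] = 1 − 6×38 / (5×24) = 1 − 228/120 ≈ -0.900

-0.900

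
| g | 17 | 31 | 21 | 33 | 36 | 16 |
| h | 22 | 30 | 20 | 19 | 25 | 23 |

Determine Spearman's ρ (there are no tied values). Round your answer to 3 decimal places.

0.086

Rank g: 2, 4, 3, 5, 6, 1
Rank h: 3, 6, 2, 1, 5, 4
d = rank(g) − rank(h): -1, -2, 1, 4, 1, -3; Σd² = 32
ρ = 1 − 6Σd² / [n(n²−1)] = 1 − 6×32 / (6×35) = 1 − 192/210 ≈ 0.086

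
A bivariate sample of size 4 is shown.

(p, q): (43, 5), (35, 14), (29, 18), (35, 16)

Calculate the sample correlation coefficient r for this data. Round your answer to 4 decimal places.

n = 4, Σp = 142, Σq = 53, Σp² = 5140, Σq² = 801, Σpq = 1787
nΣpq − ΣpΣq = 7148 − 7526 = -378
nΣp² − (Σp)² = 20560 − 20164 = 396; nΣq² − (Σq)² = 3204 − 2809 = 395
r = -378 / √(396 × 395) = -378 / 395.4997 ≈ -0.9558

-0.9558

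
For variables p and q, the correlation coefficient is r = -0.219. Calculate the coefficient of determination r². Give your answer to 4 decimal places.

r² = (-0.219)² = 0.0480

0.0480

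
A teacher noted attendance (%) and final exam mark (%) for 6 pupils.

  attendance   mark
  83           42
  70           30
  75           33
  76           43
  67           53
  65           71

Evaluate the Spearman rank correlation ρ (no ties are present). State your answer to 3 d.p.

Rank attendance: 6, 3, 4, 5, 2, 1
Rank mark: 3, 1, 2, 4, 5, 6
d = rank(attendance) − rank(mark): 3, 2, 2, 1, -3, -5; Σd² = 52
ρ = 1 − 6Σd² / [n(n²−1)] = 1 − 6×52 / (6×35) = 1 − 312/210 ≈ -0.486

-0.486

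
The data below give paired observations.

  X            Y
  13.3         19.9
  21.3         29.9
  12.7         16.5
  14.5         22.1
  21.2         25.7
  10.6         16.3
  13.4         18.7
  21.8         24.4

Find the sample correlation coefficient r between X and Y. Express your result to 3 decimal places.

n = 8, ΣX = 128.8, ΣY = 173.5, ΣX² = 2218.72, ΣY² = 3921.91, ΣXY = 2931.66
nΣXY − ΣXΣY = 23453.28 − 22346.8 = 1106.48
nΣX² − (ΣX)² = 17749.76 − 16589.44 = 1160.32; nΣY² − (ΣY)² = 31375.28 − 30102.25 = 1273.03
r = 1106.48 / √(1160.32 × 1273.03) = 1106.48 / 1215.3691 ≈ 0.910

0.910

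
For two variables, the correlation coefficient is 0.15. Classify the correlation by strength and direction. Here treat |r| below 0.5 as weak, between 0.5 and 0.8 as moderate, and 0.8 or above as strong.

weak positive

r = 0.15 > 0 so the relationship is positive.
|r| = 0.15, which falls in the weak range.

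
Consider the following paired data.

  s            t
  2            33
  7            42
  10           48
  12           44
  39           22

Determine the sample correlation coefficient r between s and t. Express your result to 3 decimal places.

-0.697

n = 5, Σs = 70, Σt = 189, Σs² = 1818, Σt² = 7577, Σst = 2226
nΣst − ΣsΣt = 11130 − 13230 = -2100
nΣs² − (Σs)² = 9090 − 4900 = 4190; nΣt² − (Σt)² = 37885 − 35721 = 2164
r = -2100 / √(4190 × 2164) = -2100 / 3011.1725 ≈ -0.697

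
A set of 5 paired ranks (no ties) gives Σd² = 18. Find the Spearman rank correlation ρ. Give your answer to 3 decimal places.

0.100

ρ = 1 − 6Σd² / [n(n²−1)] = 1 − 6×18 / (5×24)
  = 1 − 108/120 = 1 − 0.9000 ≈ 0.100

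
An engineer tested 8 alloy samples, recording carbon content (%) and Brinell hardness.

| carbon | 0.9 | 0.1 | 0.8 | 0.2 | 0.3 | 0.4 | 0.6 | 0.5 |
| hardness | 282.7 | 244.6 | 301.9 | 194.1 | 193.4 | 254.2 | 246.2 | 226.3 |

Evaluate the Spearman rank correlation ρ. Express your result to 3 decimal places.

Rank carbon: 8, 1, 7, 2, 3, 4, 6, 5
Rank hardness: 7, 4, 8, 2, 1, 6, 5, 3
d = rank(carbon) − rank(hardness): 1, -3, -1, 0, 2, -2, 1, 2; Σd² = 24
ρ = 1 − 6Σd² / [n(n²−1)] = 1 − 6×24 / (8×63) = 1 − 144/504 ≈ 0.714

0.714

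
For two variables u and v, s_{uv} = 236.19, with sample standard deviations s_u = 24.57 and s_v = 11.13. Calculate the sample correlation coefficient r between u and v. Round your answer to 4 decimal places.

0.8637

r = Cov(u,v) / (s_u · s_v) = 236.19 / (24.57 × 11.13)
  = 236.19 / 273.4641 ≈ 0.8637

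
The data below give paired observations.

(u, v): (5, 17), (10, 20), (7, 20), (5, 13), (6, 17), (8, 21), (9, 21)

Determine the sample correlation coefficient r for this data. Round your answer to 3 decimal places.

0.802

n = 7, Σu = 50, Σv = 129, Σu² = 380, Σv² = 2429, Σuv = 949
nΣuv − ΣuΣv = 6643 − 6450 = 193
nΣu² − (Σu)² = 2660 − 2500 = 160; nΣv² − (Σv)² = 17003 − 16641 = 362
r = 193 / √(160 × 362) = 193 / 240.6657 ≈ 0.802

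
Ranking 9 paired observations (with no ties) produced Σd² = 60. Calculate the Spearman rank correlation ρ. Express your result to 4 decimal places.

ρ = 1 − 6Σd² / [n(n²−1)] = 1 − 6×60 / (9×80)
  = 1 − 360/720 = 1 − 0.50000 ≈ 0.5000

0.5000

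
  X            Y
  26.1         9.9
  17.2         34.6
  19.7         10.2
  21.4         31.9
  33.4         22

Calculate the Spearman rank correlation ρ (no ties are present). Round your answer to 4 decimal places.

-0.5000

Rank X: 4, 1, 2, 3, 5
Rank Y: 1, 5, 2, 4, 3
d = rank(X) − rank(Y): 3, -4, 0, -1, 2; Σd² = 30
ρ = 1 − 6Σd² / [n(n²−1)] = 1 − 6×30 / (5×24) = 1 − 180/120 ≈ -0.5000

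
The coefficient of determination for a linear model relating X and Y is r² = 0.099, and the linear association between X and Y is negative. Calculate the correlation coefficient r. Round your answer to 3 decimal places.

|r| = √0.099 = 0.315
The association is negative, so r = −0.315.

-0.315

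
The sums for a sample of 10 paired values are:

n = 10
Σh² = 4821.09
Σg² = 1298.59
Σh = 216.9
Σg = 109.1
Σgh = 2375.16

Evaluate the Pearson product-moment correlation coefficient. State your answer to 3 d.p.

r = (nΣgh − ΣgΣh) / √[(nΣg² − (Σg)²)(nΣh² − (Σh)²)]
Numerator: 10×2375.16 − 109.1×216.9 = 87.81
Denominator: √[(12985.9 − 11902.81)(48210.9 − 47045.61)] = √[1083.09 × 1165.29] = 1123.4384
r = 87.81 / 1123.4384 ≈ 0.078

0.078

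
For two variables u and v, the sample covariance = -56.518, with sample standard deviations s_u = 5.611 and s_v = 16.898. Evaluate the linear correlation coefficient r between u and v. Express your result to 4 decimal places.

-0.5961

r = Cov(u,v) / (s_u · s_v) = -56.518 / (5.611 × 16.898)
  = -56.518 / 94.8147 ≈ -0.5961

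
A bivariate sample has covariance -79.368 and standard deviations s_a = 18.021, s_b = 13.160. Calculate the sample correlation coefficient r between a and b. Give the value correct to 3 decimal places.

r = Cov(a,b) / (s_a · s_b) = -79.368 / (18.021 × 13.160)
  = -79.368 / 237.1564 ≈ -0.335

-0.335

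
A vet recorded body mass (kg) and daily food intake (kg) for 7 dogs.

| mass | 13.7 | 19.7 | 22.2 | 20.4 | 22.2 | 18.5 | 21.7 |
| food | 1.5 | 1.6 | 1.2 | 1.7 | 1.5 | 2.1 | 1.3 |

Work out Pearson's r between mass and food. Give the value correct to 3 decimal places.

-0.332

n = 7, Σx = 138.4, Σy = 10.9, Σx² = 2790.76, Σy² = 17.49, Σxy = 213.75
nΣxy − ΣxΣy = 1496.25 − 1508.56 = -12.31
nΣx² − (Σx)² = 19535.32 − 19154.56 = 380.76; nΣy² − (Σy)² = 122.43 − 118.81 = 3.62
r = -12.31 / √(380.76 × 3.62) = -12.31 / 37.1262 ≈ -0.332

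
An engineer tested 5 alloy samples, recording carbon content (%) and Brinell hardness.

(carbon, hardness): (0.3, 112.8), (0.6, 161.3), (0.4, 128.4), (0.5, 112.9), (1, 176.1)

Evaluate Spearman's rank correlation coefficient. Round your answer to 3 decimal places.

Rank carbon: 1, 4, 2, 3, 5
Rank hardness: 1, 4, 3, 2, 5
d = rank(carbon) − rank(hardness): 0, 0, -1, 1, 0; Σd² = 2
ρ = 1 − 6Σd² / [n(n²−1)] = 1 − 6×2 / (5×24) = 1 − 12/120 ≈ 0.900

0.900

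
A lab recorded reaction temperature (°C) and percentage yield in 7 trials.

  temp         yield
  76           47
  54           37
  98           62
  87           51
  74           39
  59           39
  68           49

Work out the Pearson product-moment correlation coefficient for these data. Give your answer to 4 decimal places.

0.8834

n = 7, Σx = 516, Σy = 324, Σx² = 39446, Σy² = 15466, Σxy = 24602
nΣxy − ΣxΣy = 172214 − 167184 = 5030
nΣx² − (Σx)² = 276122 − 266256 = 9866; nΣy² − (Σy)² = 108262 − 104976 = 3286
r = 5030 / √(9866 × 3286) = 5030 / 5693.8279 ≈ 0.8834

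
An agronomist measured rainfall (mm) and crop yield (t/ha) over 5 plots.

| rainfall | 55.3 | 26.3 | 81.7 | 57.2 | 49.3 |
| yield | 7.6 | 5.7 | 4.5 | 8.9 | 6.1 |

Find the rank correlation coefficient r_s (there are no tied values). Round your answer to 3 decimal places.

0.000

Rank rainfall: 3, 1, 5, 4, 2
Rank yield: 4, 2, 1, 5, 3
d = rank(rainfall) − rank(yield): -1, -1, 4, -1, -1; Σd² = 20
ρ = 1 − 6Σd² / [n(n²−1)] = 1 − 6×20 / (5×24) = 1 − 120/120 ≈ 0.000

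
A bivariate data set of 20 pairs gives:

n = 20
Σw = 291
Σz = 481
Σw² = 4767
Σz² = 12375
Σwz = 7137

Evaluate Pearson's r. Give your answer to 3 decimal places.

0.211

r = (nΣwz − ΣwΣz) / √[(nΣw² − (Σw)²)(nΣz² − (Σz)²)]
Numerator: 20×7137 − 291×481 = 2769
Denominator: √[(95340 − 84681)(247500 − 231361)] = √[10659 × 16139] = 13115.8530
r = 2769 / 13115.8530 ≈ 0.211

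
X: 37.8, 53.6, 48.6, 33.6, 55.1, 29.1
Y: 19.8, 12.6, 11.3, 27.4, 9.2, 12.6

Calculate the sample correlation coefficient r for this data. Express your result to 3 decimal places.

-0.599

n = 6, ΣX = 257.8, ΣY = 92.9, ΣX² = 11675.54, ΣY² = 1672.65, ΣXY = 3767.2
nΣXY − ΣXΣY = 22603.2 − 23949.62 = -1346.42
nΣX² − (ΣX)² = 70053.24 − 66460.84 = 3592.4; nΣY² − (ΣY)² = 10035.9 − 8630.41 = 1405.49
r = -1346.42 / √(3592.4 × 1405.49) = -1346.42 / 2247.0163 ≈ -0.599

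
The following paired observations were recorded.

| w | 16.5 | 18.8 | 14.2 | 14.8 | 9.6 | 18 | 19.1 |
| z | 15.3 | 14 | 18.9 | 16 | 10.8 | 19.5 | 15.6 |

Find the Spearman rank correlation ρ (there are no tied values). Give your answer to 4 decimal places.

Rank w: 4, 6, 2, 3, 1, 5, 7
Rank z: 3, 2, 6, 5, 1, 7, 4
d = rank(w) − rank(z): 1, 4, -4, -2, 0, -2, 3; Σd² = 50
ρ = 1 − 6Σd² / [n(n²−1)] = 1 − 6×50 / (7×48) = 1 − 300/336 ≈ 0.1071

0.1071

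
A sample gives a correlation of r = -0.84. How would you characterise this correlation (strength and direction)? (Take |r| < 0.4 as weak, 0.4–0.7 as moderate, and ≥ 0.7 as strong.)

r = -0.84 < 0 so the relationship is negative.
|r| = 0.84, which falls in the strong range.

strong negative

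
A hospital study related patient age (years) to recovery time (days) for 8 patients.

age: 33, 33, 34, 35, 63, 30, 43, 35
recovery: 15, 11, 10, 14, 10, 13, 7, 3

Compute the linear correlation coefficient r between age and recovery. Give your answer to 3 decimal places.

n = 8, Σx = 306, Σy = 83, Σx² = 12502, Σy² = 969, Σxy = 3114
nΣxy − ΣxΣy = 24912 − 25398 = -486
nΣx² − (Σx)² = 100016 − 93636 = 6380; nΣy² − (Σy)² = 7752 − 6889 = 863
r = -486 / √(6380 × 863) = -486 / 2346.4740 ≈ -0.207

-0.207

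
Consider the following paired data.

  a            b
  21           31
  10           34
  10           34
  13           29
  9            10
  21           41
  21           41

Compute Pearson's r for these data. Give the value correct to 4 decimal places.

0.6078

n = 7, Σa = 105, Σb = 220, Σa² = 1773, Σb² = 7576, Σab = 3520
nΣab − ΣaΣb = 24640 − 23100 = 1540
nΣa² − (Σa)² = 12411 − 11025 = 1386; nΣb² − (Σb)² = 53032 − 48400 = 4632
r = 1540 / √(1386 × 4632) = 1540 / 2533.7624 ≈ 0.6078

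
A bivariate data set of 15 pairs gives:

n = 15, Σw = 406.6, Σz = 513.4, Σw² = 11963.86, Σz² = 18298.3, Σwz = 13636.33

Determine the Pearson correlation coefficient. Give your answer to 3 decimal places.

r = (nΣwz − ΣwΣz) / √[(nΣw² − (Σw)²)(nΣz² − (Σz)²)]
Numerator: 15×13636.33 − 406.6×513.4 = -4203.49
Denominator: √[(179457.9 − 165323.56)(274474.5 − 263579.56)] = √[14134.34 × 10894.94] = 12409.3830
r = -4203.49 / 12409.3830 ≈ -0.339

-0.339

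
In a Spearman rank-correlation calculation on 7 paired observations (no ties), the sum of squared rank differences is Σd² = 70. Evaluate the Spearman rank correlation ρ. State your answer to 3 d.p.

-0.250

ρ = 1 − 6Σd² / [n(n²−1)] = 1 − 6×70 / (7×48)
  = 1 − 420/336 = 1 − 1.2500 ≈ -0.250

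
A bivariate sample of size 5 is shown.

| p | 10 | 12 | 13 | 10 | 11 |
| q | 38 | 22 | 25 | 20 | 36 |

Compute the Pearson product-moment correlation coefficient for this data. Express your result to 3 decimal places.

-0.330

n = 5, Σp = 56, Σq = 141, Σp² = 634, Σq² = 4249, Σpq = 1565
nΣpq − ΣpΣq = 7825 − 7896 = -71
nΣp² − (Σp)² = 3170 − 3136 = 34; nΣq² − (Σq)² = 21245 − 19881 = 1364
r = -71 / √(34 × 1364) = -71 / 215.3509 ≈ -0.330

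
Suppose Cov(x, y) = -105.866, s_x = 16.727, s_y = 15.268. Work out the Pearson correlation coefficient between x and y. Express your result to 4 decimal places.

-0.4145

r = Cov(x,y) / (s_x · s_y) = -105.866 / (16.727 × 15.268)
  = -105.866 / 255.3878 ≈ -0.4145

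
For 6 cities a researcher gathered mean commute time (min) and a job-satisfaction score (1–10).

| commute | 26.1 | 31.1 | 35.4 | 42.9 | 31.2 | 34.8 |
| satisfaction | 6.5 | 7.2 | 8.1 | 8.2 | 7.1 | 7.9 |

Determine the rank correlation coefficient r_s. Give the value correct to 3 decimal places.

Rank commute: 1, 2, 5, 6, 3, 4
Rank satisfaction: 1, 3, 5, 6, 2, 4
d = rank(commute) − rank(satisfaction): 0, -1, 0, 0, 1, 0; Σd² = 2
ρ = 1 − 6Σd² / [n(n²−1)] = 1 − 6×2 / (6×35) = 1 − 12/210 ≈ 0.943

0.943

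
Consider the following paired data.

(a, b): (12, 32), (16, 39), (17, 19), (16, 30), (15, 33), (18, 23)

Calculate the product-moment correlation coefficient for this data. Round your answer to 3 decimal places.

n = 6, Σa = 94, Σb = 176, Σa² = 1494, Σb² = 5424, Σab = 2720
nΣab − ΣaΣb = 16320 − 16544 = -224
nΣa² − (Σa)² = 8964 − 8836 = 128; nΣb² − (Σb)² = 32544 − 30976 = 1568
r = -224 / √(128 × 1568) = -224 / 448.0000 ≈ -0.500

-0.500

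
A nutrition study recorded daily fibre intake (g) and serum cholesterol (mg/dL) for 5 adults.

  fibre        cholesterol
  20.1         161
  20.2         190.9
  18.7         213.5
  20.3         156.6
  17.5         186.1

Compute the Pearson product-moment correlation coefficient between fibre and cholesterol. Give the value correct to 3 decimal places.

-0.527

n = 5, Σx = 96.8, Σy = 908.1, Σx² = 1880.08, Σy² = 167102.83, Σxy = 17520.46
nΣxy − ΣxΣy = 87602.3 − 87904.08 = -301.78
nΣx² − (Σx)² = 9400.4 − 9370.24 = 30.16; nΣy² − (Σy)² = 835514.15 − 824645.61 = 10868.54
r = -301.78 / √(30.16 × 10868.54) = -301.78 / 572.5340 ≈ -0.527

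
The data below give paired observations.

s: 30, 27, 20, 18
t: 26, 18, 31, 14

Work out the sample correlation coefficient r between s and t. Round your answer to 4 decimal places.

n = 4, Σs = 95, Σt = 89, Σs² = 2353, Σt² = 2157, Σst = 2138
nΣst − ΣsΣt = 8552 − 8455 = 97
nΣs² − (Σs)² = 9412 − 9025 = 387; nΣt² − (Σt)² = 8628 − 7921 = 707
r = 97 / √(387 × 707) = 97 / 523.0765 ≈ 0.1854

0.1854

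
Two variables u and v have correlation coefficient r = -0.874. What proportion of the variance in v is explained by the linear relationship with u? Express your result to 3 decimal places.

r² = (-0.874)² = 0.764

0.764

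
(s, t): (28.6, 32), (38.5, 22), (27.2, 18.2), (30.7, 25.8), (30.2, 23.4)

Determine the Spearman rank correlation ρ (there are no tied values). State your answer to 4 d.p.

0.1000

Rank s: 2, 5, 1, 4, 3
Rank t: 5, 2, 1, 4, 3
d = rank(s) − rank(t): -3, 3, 0, 0, 0; Σd² = 18
ρ = 1 − 6Σd² / [n(n²−1)] = 1 − 6×18 / (5×24) = 1 − 108/120 ≈ 0.1000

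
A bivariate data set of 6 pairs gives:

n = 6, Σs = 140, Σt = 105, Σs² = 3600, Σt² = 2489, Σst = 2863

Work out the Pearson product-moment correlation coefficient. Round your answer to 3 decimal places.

0.886

r = (nΣst − ΣsΣt) / √[(nΣs² − (Σs)²)(nΣt² − (Σt)²)]
Numerator: 6×2863 − 140×105 = 2478
Denominator: √[(21600 − 19600)(14934 − 11025)] = √[2000 × 3909] = 2796.0687
r = 2478 / 2796.0687 ≈ 0.886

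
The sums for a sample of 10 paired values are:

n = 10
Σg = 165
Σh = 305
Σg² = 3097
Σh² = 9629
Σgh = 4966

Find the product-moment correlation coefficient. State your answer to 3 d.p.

r = (nΣgh − ΣgΣh) / √[(nΣg² − (Σg)²)(nΣh² − (Σh)²)]
Numerator: 10×4966 − 165×305 = -665
Denominator: √[(30970 − 27225)(96290 − 93025)] = √[3745 × 3265] = 3496.7735
r = -665 / 3496.7735 ≈ -0.190

-0.190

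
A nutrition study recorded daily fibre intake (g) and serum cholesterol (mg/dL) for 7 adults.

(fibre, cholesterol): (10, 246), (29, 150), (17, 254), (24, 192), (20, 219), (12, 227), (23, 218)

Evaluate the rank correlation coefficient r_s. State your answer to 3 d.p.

-0.893

Rank fibre: 1, 7, 3, 6, 4, 2, 5
Rank cholesterol: 6, 1, 7, 2, 4, 5, 3
d = rank(fibre) − rank(cholesterol): -5, 6, -4, 4, 0, -3, 2; Σd² = 106
ρ = 1 − 6Σd² / [n(n²−1)] = 1 − 6×106 / (7×48) = 1 − 636/336 ≈ -0.893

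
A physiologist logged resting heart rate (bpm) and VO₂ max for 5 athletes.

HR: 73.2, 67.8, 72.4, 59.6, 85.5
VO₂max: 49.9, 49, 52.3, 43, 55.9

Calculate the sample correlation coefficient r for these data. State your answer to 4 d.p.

0.9590

n = 5, Σx = 358.5, Σy = 250.1, Σx² = 26059.25, Σy² = 12600.11, Σxy = 18103.65
nΣxy − ΣxΣy = 90518.25 − 89660.85 = 857.4
nΣx² − (Σx)² = 130296.25 − 128522.25 = 1774; nΣy² − (Σy)² = 63000.55 − 62550.01 = 450.54
r = 857.4 / √(1774 × 450.54) = 857.4 / 894.0123 ≈ 0.9590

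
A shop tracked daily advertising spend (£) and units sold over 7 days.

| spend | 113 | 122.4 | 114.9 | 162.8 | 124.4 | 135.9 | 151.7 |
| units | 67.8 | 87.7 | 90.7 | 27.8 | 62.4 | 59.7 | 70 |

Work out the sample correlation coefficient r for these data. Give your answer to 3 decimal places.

-0.742

n = 7, Σx = 925.1, Σy = 466.1, Σx² = 124413.67, Σy² = 33645.31, Σxy = 59837.94
nΣxy − ΣxΣy = 418865.58 − 431189.11 = -12323.53
nΣx² − (Σx)² = 870895.69 − 855810.01 = 15085.68; nΣy² − (Σy)² = 235517.17 − 217249.21 = 18267.96
r = -12323.53 / √(15085.68 × 18267.96) = -12323.53 / 16600.7409 ≈ -0.742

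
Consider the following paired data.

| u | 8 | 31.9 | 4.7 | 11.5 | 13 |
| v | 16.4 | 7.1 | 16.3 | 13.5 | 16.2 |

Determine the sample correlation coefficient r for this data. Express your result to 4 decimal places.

n = 5, Σu = 69.1, Σv = 69.5, Σu² = 1404.95, Σv² = 1029.75, Σuv = 800.15
nΣuv − ΣuΣv = 4000.75 − 4802.45 = -801.7
nΣu² − (Σu)² = 7024.75 − 4774.81 = 2249.94; nΣv² − (Σv)² = 5148.75 − 4830.25 = 318.5
r = -801.7 / √(2249.94 × 318.5) = -801.7 / 846.5258 ≈ -0.9470

-0.9470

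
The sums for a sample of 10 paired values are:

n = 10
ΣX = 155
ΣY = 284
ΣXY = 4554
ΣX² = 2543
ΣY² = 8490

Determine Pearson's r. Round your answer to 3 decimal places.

0.622

r = (nΣXY − ΣXΣY) / √[(nΣX² − (ΣX)²)(nΣY² − (ΣY)²)]
Numerator: 10×4554 − 155×284 = 1520
Denominator: √[(25430 − 24025)(84900 − 80656)] = √[1405 × 4244] = 2441.8886
r = 1520 / 2441.8886 ≈ 0.622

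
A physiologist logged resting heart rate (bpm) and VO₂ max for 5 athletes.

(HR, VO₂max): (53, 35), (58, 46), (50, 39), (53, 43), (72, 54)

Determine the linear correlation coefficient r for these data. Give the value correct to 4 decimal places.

n = 5, Σx = 286, Σy = 217, Σx² = 16666, Σy² = 9627, Σxy = 12640
nΣxy − ΣxΣy = 63200 − 62062 = 1138
nΣx² − (Σx)² = 83330 − 81796 = 1534; nΣy² − (Σy)² = 48135 − 47089 = 1046
r = 1138 / √(1534 × 1046) = 1138 / 1266.7139 ≈ 0.8984

0.8984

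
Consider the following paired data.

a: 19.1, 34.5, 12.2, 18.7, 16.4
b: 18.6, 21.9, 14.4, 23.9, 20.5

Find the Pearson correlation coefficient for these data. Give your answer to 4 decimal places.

n = 5, Σa = 100.9, Σb = 99.3, Σa² = 2322.55, Σb² = 2024.39, Σab = 2069.62
nΣab − ΣaΣb = 10348.1 − 10019.37 = 328.73
nΣa² − (Σa)² = 11612.75 − 10180.81 = 1431.94; nΣb² − (Σb)² = 10121.95 − 9860.49 = 261.46
r = 328.73 / √(1431.94 × 261.46) = 328.73 / 611.8783 ≈ 0.5372

0.5372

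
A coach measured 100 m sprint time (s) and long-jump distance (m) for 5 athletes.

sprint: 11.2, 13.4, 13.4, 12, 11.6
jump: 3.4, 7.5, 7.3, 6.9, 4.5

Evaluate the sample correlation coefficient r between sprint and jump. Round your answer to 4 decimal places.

0.8852

n = 5, Σx = 61.6, Σy = 29.6, Σx² = 763.12, Σy² = 188.96, Σxy = 371.4
nΣxy − ΣxΣy = 1857 − 1823.36 = 33.64
nΣx² − (Σx)² = 3815.6 − 3794.56 = 21.04; nΣy² − (Σy)² = 944.8 − 876.16 = 68.64
r = 33.64 / √(21.04 × 68.64) = 33.64 / 38.0024 ≈ 0.8852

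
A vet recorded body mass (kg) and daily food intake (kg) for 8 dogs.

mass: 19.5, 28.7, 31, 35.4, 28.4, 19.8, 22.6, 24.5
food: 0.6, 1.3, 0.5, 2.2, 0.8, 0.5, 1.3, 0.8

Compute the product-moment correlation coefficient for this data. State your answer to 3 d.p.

0.618

n = 8, Σx = 209.9, Σy = 8, Σx² = 5727.71, Σy² = 10.36, Σxy = 223.99
nΣxy − ΣxΣy = 1791.92 − 1679.2 = 112.72
nΣx² − (Σx)² = 45821.68 − 44058.01 = 1763.67; nΣy² − (Σy)² = 82.88 − 64 = 18.88
r = 112.72 / √(1763.67 × 18.88) = 112.72 / 182.4776 ≈ 0.618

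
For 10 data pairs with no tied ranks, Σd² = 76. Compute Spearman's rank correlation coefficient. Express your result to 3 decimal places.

0.539

ρ = 1 − 6Σd² / [n(n²−1)] = 1 − 6×76 / (10×99)
  = 1 − 456/990 = 1 − 0.4606 ≈ 0.539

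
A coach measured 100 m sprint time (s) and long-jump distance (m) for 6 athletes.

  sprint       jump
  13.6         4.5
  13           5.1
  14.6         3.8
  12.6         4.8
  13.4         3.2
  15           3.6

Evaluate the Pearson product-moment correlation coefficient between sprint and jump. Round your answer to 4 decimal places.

n = 6, Σx = 82.2, Σy = 25, Σx² = 1130.44, Σy² = 106.94, Σxy = 340.34
nΣxy − ΣxΣy = 2042.04 − 2055 = -12.96
nΣx² − (Σx)² = 6782.64 − 6756.84 = 25.8; nΣy² − (Σy)² = 641.64 − 625 = 16.64
r = -12.96 / √(25.8 × 16.64) = -12.96 / 20.7198 ≈ -0.6255

-0.6255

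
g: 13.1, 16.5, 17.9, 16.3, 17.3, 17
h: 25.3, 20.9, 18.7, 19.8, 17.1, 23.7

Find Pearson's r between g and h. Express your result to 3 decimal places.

n = 6, Σg = 98.1, Σh = 125.5, Σg² = 1618.25, Σh² = 2672.73, Σgh = 2032.48
nΣgh − ΣgΣh = 12194.88 − 12311.55 = -116.67
nΣg² − (Σg)² = 9709.5 − 9623.61 = 85.89; nΣh² − (Σh)² = 16036.38 − 15750.25 = 286.13
r = -116.67 / √(85.89 × 286.13) = -116.67 / 156.7664 ≈ -0.744

-0.744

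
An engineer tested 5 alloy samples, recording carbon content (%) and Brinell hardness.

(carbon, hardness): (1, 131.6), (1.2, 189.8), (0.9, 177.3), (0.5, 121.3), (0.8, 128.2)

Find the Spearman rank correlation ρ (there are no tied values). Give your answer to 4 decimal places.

0.9000

Rank carbon: 4, 5, 3, 1, 2
Rank hardness: 3, 5, 4, 1, 2
d = rank(carbon) − rank(hardness): 1, 0, -1, 0, 0; Σd² = 2
ρ = 1 − 6Σd² / [n(n²−1)] = 1 − 6×2 / (5×24) = 1 − 12/120 ≈ 0.9000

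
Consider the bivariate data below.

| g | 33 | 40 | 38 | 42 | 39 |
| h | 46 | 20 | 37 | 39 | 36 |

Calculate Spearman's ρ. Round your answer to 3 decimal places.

-0.400

Rank g: 1, 4, 2, 5, 3
Rank h: 5, 1, 3, 4, 2
d = rank(g) − rank(h): -4, 3, -1, 1, 1; Σd² = 28
ρ = 1 − 6Σd² / [n(n²−1)] = 1 − 6×28 / (5×24) = 1 − 168/120 ≈ -0.400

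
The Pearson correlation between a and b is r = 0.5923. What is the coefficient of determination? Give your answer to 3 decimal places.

r² = (0.5923)² = 0.351

0.351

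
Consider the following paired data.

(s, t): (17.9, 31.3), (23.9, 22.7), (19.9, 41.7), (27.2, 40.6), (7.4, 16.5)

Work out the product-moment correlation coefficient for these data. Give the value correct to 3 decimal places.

n = 5, Σs = 96.3, Σt = 152.8, Σs² = 2082.23, Σt² = 5154.48, Σst = 3159.05
nΣst − ΣsΣt = 15795.25 − 14714.64 = 1080.61
nΣs² − (Σs)² = 10411.15 − 9273.69 = 1137.46; nΣt² − (Σt)² = 25772.4 − 23347.84 = 2424.56
r = 1080.61 / √(1137.46 × 2424.56) = 1080.61 / 1660.6746 ≈ 0.651

0.651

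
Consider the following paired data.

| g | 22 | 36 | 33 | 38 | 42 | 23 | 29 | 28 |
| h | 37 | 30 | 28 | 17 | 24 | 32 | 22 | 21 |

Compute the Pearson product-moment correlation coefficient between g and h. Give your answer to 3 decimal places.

-0.568

n = 8, Σg = 251, Σh = 211, Σg² = 8231, Σh² = 5867, Σgh = 6434
nΣgh − ΣgΣh = 51472 − 52961 = -1489
nΣg² − (Σg)² = 65848 − 63001 = 2847; nΣh² − (Σh)² = 46936 − 44521 = 2415
r = -1489 / √(2847 × 2415) = -1489 / 2622.1184 ≈ -0.568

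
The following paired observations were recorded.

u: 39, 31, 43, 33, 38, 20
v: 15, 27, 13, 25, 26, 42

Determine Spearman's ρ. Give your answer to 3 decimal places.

Rank u: 5, 2, 6, 3, 4, 1
Rank v: 2, 5, 1, 3, 4, 6
d = rank(u) − rank(v): 3, -3, 5, 0, 0, -5; Σd² = 68
ρ = 1 − 6Σd² / [n(n²−1)] = 1 − 6×68 / (6×35) = 1 − 408/210 ≈ -0.943

-0.943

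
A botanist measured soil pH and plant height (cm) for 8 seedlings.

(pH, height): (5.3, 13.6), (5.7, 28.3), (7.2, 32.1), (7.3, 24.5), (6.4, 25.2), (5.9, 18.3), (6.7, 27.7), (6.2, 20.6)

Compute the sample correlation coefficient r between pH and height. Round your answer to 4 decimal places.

0.6709

n = 8, Σx = 50.7, Σy = 190.3, Σx² = 324.81, Σy² = 4778.09, Σxy = 1225.92
nΣxy − ΣxΣy = 9807.36 − 9648.21 = 159.15
nΣx² − (Σx)² = 2598.48 − 2570.49 = 27.99; nΣy² − (Σy)² = 38224.72 − 36214.09 = 2010.63
r = 159.15 / √(27.99 × 2010.63) = 159.15 / 237.2289 ≈ 0.6709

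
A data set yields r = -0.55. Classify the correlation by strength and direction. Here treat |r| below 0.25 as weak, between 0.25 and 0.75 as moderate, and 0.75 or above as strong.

r = -0.55 < 0 so the relationship is negative.
|r| = 0.55, which falls in the moderate range.

moderate negative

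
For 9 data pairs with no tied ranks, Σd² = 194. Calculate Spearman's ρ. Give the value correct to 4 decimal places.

ρ = 1 − 6Σd² / [n(n²−1)] = 1 − 6×194 / (9×80)
  = 1 − 1164/720 = 1 − 1.61667 ≈ -0.6167

-0.6167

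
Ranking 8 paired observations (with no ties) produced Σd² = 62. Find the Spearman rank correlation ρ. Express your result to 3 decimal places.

ρ = 1 − 6Σd² / [n(n²−1)] = 1 − 6×62 / (8×63)
  = 1 − 372/504 = 1 − 0.7381 ≈ 0.262

0.262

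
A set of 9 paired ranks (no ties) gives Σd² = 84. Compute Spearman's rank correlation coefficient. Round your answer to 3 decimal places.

ρ = 1 − 6Σd² / [n(n²−1)] = 1 − 6×84 / (9×80)
  = 1 − 504/720 = 1 − 0.7000 ≈ 0.300

0.300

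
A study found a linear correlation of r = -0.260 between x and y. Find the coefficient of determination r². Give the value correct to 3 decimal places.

0.068

r² = (-0.260)² = 0.068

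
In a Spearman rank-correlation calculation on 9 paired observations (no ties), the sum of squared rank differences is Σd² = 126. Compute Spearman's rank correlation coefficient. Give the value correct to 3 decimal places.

ρ = 1 − 6Σd² / [n(n²−1)] = 1 − 6×126 / (9×80)
  = 1 − 756/720 = 1 − 1.0500 ≈ -0.050

-0.050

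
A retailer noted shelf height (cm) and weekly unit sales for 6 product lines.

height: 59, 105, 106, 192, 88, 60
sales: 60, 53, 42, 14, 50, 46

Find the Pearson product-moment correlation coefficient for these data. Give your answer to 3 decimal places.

-0.905

n = 6, Σx = 610, Σy = 265, Σx² = 73950, Σy² = 12985, Σxy = 23405
nΣxy − ΣxΣy = 140430 − 161650 = -21220
nΣx² − (Σx)² = 443700 − 372100 = 71600; nΣy² − (Σy)² = 77910 − 70225 = 7685
r = -21220 / √(71600 × 7685) = -21220 / 23457.3230 ≈ -0.905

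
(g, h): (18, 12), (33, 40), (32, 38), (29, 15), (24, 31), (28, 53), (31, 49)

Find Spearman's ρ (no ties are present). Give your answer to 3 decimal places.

0.464

Rank g: 1, 7, 6, 4, 2, 3, 5
Rank h: 1, 5, 4, 2, 3, 7, 6
d = rank(g) − rank(h): 0, 2, 2, 2, -1, -4, -1; Σd² = 30
ρ = 1 − 6Σd² / [n(n²−1)] = 1 − 6×30 / (7×48) = 1 − 180/336 ≈ 0.464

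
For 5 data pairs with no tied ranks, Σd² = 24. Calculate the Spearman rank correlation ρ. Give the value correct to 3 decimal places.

-0.200

ρ = 1 − 6Σd² / [n(n²−1)] = 1 − 6×24 / (5×24)
  = 1 − 144/120 = 1 − 1.2000 ≈ -0.200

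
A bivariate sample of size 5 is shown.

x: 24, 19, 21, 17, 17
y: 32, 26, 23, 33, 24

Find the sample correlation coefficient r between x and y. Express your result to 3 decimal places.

0.168

n = 5, Σx = 98, Σy = 138, Σx² = 1956, Σy² = 3894, Σxy = 2714
nΣxy − ΣxΣy = 13570 − 13524 = 46
nΣx² − (Σx)² = 9780 − 9604 = 176; nΣy² − (Σy)² = 19470 − 19044 = 426
r = 46 / √(176 × 426) = 46 / 273.8175 ≈ 0.168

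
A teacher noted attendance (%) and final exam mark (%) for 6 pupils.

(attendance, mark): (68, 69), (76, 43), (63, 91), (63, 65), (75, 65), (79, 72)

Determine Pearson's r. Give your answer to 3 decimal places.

-0.502

n = 6, Σx = 424, Σy = 405, Σx² = 30204, Σy² = 28525, Σxy = 28351
nΣxy − ΣxΣy = 170106 − 171720 = -1614
nΣx² − (Σx)² = 181224 − 179776 = 1448; nΣy² − (Σy)² = 171150 − 164025 = 7125
r = -1614 / √(1448 × 7125) = -1614 / 3212.0087 ≈ -0.502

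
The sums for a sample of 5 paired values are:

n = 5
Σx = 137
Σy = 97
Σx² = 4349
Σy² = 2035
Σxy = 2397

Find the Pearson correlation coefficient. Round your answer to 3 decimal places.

r = (nΣxy − ΣxΣy) / √[(nΣx² − (Σx)²)(nΣy² − (Σy)²)]
Numerator: 5×2397 − 137×97 = -1304
Denominator: √[(21745 − 18769)(10175 − 9409)] = √[2976 × 766] = 1509.8397
r = -1304 / 1509.8397 ≈ -0.864

-0.864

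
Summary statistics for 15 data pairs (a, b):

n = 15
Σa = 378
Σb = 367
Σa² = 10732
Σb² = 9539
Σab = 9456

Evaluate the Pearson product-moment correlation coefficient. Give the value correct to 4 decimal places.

0.2526

r = (nΣab − ΣaΣb) / √[(nΣa² − (Σa)²)(nΣb² − (Σb)²)]
Numerator: 15×9456 − 378×367 = 3114
Denominator: √[(160980 − 142884)(143085 − 134689)] = √[18096 × 8396] = 12326.1517
r = 3114 / 12326.1517 ≈ 0.2526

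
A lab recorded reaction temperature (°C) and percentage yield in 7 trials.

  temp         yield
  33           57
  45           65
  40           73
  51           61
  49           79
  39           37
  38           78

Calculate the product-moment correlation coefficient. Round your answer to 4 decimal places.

0.2661

n = 7, Σx = 295, Σy = 450, Σx² = 12681, Σy² = 30218, Σxy = 19115
nΣxy − ΣxΣy = 133805 − 132750 = 1055
nΣx² − (Σx)² = 88767 − 87025 = 1742; nΣy² − (Σy)² = 211526 − 202500 = 9026
r = 1055 / √(1742 × 9026) = 1055 / 3965.2606 ≈ 0.2661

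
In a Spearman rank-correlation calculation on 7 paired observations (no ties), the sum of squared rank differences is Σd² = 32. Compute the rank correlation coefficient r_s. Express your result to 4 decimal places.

0.4286

ρ = 1 − 6Σd² / [n(n²−1)] = 1 − 6×32 / (7×48)
  = 1 − 192/336 = 1 − 0.57143 ≈ 0.4286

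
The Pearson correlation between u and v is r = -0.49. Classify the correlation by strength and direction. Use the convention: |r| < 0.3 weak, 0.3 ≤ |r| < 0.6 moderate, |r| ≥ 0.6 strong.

moderate negative

r = -0.49 < 0 so the relationship is negative.
|r| = 0.49, which falls in the moderate range.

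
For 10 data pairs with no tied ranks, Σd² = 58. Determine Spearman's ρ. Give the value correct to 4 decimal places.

0.6485

ρ = 1 − 6Σd² / [n(n²−1)] = 1 − 6×58 / (10×99)
  = 1 − 348/990 = 1 − 0.35152 ≈ 0.6485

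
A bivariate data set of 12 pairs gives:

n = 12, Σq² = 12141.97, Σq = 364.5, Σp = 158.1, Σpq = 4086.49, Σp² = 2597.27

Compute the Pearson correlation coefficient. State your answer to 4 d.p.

-0.9648

r = (nΣpq − ΣpΣq) / √[(nΣp² − (Σp)²)(nΣq² − (Σq)²)]
Numerator: 12×4086.49 − 158.1×364.5 = -8589.57
Denominator: √[(31167.24 − 24995.61)(145703.64 − 132860.25)] = √[6171.63 × 12843.39] = 8903.0698
r = -8589.57 / 8903.0698 ≈ -0.9648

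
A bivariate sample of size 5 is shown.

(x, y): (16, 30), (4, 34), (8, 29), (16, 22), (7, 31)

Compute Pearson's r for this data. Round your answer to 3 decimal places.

n = 5, Σx = 51, Σy = 146, Σx² = 641, Σy² = 4342, Σxy = 1417
nΣxy − ΣxΣy = 7085 − 7446 = -361
nΣx² − (Σx)² = 3205 − 2601 = 604; nΣy² − (Σy)² = 21710 − 21316 = 394
r = -361 / √(604 × 394) = -361 / 487.8278 ≈ -0.740

-0.740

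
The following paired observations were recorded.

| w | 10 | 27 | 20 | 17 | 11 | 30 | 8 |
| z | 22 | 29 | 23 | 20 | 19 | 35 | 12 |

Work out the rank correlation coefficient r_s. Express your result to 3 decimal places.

Rank w: 2, 6, 5, 4, 3, 7, 1
Rank z: 4, 6, 5, 3, 2, 7, 1
d = rank(w) − rank(z): -2, 0, 0, 1, 1, 0, 0; Σd² = 6
ρ = 1 − 6Σd² / [n(n²−1)] = 1 − 6×6 / (7×48) = 1 − 36/336 ≈ 0.893

0.893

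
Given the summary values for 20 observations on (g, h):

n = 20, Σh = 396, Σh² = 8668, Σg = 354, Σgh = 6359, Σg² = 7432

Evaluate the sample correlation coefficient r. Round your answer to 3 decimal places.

-0.662

r = (nΣgh − ΣgΣh) / √[(nΣg² − (Σg)²)(nΣh² − (Σh)²)]
Numerator: 20×6359 − 354×396 = -13004
Denominator: √[(148640 − 125316)(173360 − 156816)] = √[23324 × 16544] = 19643.6314
r = -13004 / 19643.6314 ≈ -0.662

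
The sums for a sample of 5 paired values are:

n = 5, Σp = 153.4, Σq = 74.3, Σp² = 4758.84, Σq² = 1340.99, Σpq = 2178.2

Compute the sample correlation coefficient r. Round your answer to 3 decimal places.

r = (nΣpq − ΣpΣq) / √[(nΣp² − (Σp)²)(nΣq² − (Σq)²)]
Numerator: 5×2178.2 − 153.4×74.3 = -506.62
Denominator: √[(23794.2 − 23531.56)(6704.95 − 5520.49)] = √[262.64 × 1184.46] = 557.7514
r = -506.62 / 557.7514 ≈ -0.908

-0.908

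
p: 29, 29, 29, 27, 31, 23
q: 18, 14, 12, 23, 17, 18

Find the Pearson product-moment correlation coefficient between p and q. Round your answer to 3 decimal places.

-0.344

n = 6, Σp = 168, Σq = 102, Σp² = 4742, Σq² = 1806, Σpq = 2838
nΣpq − ΣpΣq = 17028 − 17136 = -108
nΣp² − (Σp)² = 28452 − 28224 = 228; nΣq² − (Σq)² = 10836 − 10404 = 432
r = -108 / √(228 × 432) = -108 / 313.8407 ≈ -0.344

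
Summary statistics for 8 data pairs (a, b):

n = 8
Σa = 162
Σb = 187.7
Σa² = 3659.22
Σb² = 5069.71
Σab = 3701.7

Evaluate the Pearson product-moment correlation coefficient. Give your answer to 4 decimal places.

-0.1976

r = (nΣab − ΣaΣb) / √[(nΣa² − (Σa)²)(nΣb² − (Σb)²)]
Numerator: 8×3701.7 − 162×187.7 = -793.8
Denominator: √[(29273.76 − 26244)(40557.68 − 35231.29)] = √[3029.76 × 5326.39] = 4017.1736
r = -793.8 / 4017.1736 ≈ -0.1976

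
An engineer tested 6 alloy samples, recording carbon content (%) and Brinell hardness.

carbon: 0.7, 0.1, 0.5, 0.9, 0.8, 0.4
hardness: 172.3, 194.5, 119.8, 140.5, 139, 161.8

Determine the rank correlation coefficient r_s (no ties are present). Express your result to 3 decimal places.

-0.486

Rank carbon: 4, 1, 3, 6, 5, 2
Rank hardness: 5, 6, 1, 3, 2, 4
d = rank(carbon) − rank(hardness): -1, -5, 2, 3, 3, -2; Σd² = 52
ρ = 1 − 6Σd² / [n(n²−1)] = 1 − 6×52 / (6×35) = 1 − 312/210 ≈ -0.486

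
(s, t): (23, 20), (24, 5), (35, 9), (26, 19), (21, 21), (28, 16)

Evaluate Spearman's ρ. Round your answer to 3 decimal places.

Rank s: 2, 3, 6, 4, 1, 5
Rank t: 5, 1, 2, 4, 6, 3
d = rank(s) − rank(t): -3, 2, 4, 0, -5, 2; Σd² = 58
ρ = 1 − 6Σd² / [n(n²−1)] = 1 − 6×58 / (6×35) = 1 − 348/210 ≈ -0.657

-0.657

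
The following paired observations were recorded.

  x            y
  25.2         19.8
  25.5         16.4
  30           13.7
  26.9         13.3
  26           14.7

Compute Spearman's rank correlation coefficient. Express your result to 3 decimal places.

-0.900

Rank x: 1, 2, 5, 4, 3
Rank y: 5, 4, 2, 1, 3
d = rank(x) − rank(y): -4, -2, 3, 3, 0; Σd² = 38
ρ = 1 − 6Σd² / [n(n²−1)] = 1 − 6×38 / (5×24) = 1 − 228/120 ≈ -0.900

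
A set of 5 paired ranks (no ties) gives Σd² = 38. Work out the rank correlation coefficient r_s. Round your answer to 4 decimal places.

ρ = 1 − 6Σd² / [n(n²−1)] = 1 − 6×38 / (5×24)
  = 1 − 228/120 = 1 − 1.90000 ≈ -0.9000

-0.9000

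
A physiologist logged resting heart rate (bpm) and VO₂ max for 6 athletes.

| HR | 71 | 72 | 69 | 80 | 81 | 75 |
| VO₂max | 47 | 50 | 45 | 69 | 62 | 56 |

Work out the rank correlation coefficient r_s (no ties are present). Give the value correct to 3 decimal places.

0.943

Rank HR: 2, 3, 1, 5, 6, 4
Rank VO₂max: 2, 3, 1, 6, 5, 4
d = rank(HR) − rank(VO₂max): 0, 0, 0, -1, 1, 0; Σd² = 2
ρ = 1 − 6Σd² / [n(n²−1)] = 1 − 6×2 / (6×35) = 1 − 12/210 ≈ 0.943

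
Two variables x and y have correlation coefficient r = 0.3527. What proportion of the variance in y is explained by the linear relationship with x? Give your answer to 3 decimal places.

r² = (0.3527)² = 0.124

0.124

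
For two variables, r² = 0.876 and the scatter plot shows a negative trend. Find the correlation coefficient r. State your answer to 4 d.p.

|r| = √0.876 = 0.9359
The association is negative, so r = −0.9359.

-0.9359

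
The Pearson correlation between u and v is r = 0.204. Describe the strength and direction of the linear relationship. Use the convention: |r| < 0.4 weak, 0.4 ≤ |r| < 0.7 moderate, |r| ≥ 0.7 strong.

weak positive

r = 0.204 > 0 so the relationship is positive.
|r| = 0.204, which falls in the weak range.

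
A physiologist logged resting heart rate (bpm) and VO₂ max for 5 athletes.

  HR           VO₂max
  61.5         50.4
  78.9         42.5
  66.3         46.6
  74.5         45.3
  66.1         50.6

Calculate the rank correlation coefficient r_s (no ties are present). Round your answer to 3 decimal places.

-0.900

Rank HR: 1, 5, 3, 4, 2
Rank VO₂max: 4, 1, 3, 2, 5
d = rank(HR) − rank(VO₂max): -3, 4, 0, 2, -3; Σd² = 38
ρ = 1 − 6Σd² / [n(n²−1)] = 1 − 6×38 / (5×24) = 1 − 228/120 ≈ -0.900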